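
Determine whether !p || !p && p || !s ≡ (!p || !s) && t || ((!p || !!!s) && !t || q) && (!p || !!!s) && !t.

Yes

E1: !p || !p && p || !s
    = !p || !s
E2: (!p || !s) && t || ((!p || !!!s) && !t || q) && (!p || !!!s) && !t
    = (!p || !s) && t || (!p || !!!s) && !t
    = (!p || !s) && t || (!p || !s) && !t
    = !p || !s
Both reduce to !p || !s, so they are equivalent.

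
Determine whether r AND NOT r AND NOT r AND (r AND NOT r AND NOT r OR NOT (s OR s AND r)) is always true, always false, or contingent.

always false

r AND NOT r AND NOT r AND (r AND NOT r AND NOT r OR NOT (s OR s AND r))
= r AND NOT r AND NOT r AND (r AND NOT r AND NOT r OR NOT s)   — absorption
= r AND NOT r AND NOT r   — absorption
= r AND NOT r   — idempotence
= FALSE   — complement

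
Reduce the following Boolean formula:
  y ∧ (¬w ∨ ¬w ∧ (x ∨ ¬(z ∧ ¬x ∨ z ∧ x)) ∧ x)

y ∧ (¬w ∨ ¬w ∧ (x ∨ ¬(z ∧ ¬x ∨ z ∧ x)) ∧ x)
= y ∧ (¬w ∨ ¬w ∧ (x ∨ ¬z) ∧ x)
= y ∧ (¬w ∨ ¬w ∧ x)
= y ∧ ¬w

y ∧ ¬w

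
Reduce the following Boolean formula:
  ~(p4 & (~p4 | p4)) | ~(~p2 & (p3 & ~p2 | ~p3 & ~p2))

~p4 | p2

~(p4 & (~p4 | p4)) | ~(~p2 & (p3 & ~p2 | ~p3 & ~p2))
= ~(p4 & (~p4 | p4)) | ~(~p2 & ~p2)   [distribution]
= ~p4 | ~(~p2 & ~p2)   [complement / identity]
= ~p4 | p2 | p2   [De Morgan]
= ~p4 | p2   [idempotence]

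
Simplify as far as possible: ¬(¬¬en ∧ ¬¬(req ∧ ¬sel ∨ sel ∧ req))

¬en ∨ ¬req

¬(¬¬en ∧ ¬¬(req ∧ ¬sel ∨ sel ∧ req))
= ¬en ∨ ¬(req ∧ ¬sel ∨ sel ∧ req)   [De Morgan]
= ¬en ∨ ¬req   [distribution]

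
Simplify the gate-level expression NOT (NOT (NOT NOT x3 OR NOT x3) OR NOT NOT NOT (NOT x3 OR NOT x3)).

NOT (NOT (NOT NOT x3 OR NOT x3) OR NOT NOT NOT (NOT x3 OR NOT x3))
= NOT (NOT x3 AND x3 OR NOT NOT NOT (NOT x3 OR NOT x3))   — De Morgan
= NOT (NOT x3 AND x3 OR NOT (NOT x3 OR NOT x3))   — double negation
= NOT (NOT x3 AND x3 OR x3 AND x3)   — De Morgan
= NOT x3   — distribution

NOT x3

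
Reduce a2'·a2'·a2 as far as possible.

0

a2'·a2'·a2
= a2'·a2
= 0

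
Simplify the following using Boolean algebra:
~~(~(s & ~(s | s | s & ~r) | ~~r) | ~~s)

~~(~(s & ~(s | s | s & ~r) | ~~r) | ~~s)
= ~~(~(s & ~(s | s) | ~~r) | ~~s)
= ~~(~(s & ~s | ~~r) | ~~s)
= ~~(~~~r | ~~s)
= ~(~~r & ~s)
= ~r | s

~r | s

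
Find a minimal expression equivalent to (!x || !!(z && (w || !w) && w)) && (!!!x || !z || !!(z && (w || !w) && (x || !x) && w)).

(!x || !!(z && (w || !w) && w)) && (!!!x || !z || !!(z && (w || !w) && (x || !x) && w))
= (!x || !!(z && (w || !w) && w)) && (!!!x || !z || !!(z && (w || !w) && w))
= !x && (!!!x || !z) || !!(z && (w || !w) && w)
= !x && (!x || !z) || !!(z && (w || !w) && w)
= !x || !!(z && (w || !w) && w)
= !x || z && (w || !w) && w
= !x || z && w

!x || z && w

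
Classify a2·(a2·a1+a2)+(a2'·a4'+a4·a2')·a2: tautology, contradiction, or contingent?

contingent

a2·(a2·a1+a2)+(a2'·a4'+a4·a2')·a2
= a2·a2+(a2'·a4'+a4·a2')·a2   [absorption]
= a2·a2+a2'·a2   [distribution]
= a2   [distribution]
This depends on a2, so it is not a constant.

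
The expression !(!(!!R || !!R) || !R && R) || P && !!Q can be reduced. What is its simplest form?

!(!(!!R || !!R) || !R && R) || P && !!Q
= !(!R && !R || !R && R) || P && !!Q
= !!R || P && !!Q
= R || P && !!Q
= R || P && Q

R || P && Q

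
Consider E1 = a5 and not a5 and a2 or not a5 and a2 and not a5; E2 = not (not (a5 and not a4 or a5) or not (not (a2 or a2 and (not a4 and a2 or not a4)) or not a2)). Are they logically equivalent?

E1: a5 and not a5 and a2 or not a5 and a2 and not a5
    = not a5 and a2   — distribution
E2: not (not (a5 and not a4 or a5) or not (not (a2 or a2 and (not a4 and a2 or not a4)) or not a2))
    = not (not (a5 and not a4 or a5) or not (not (a2 or a2 and not a4) or not a2))   — absorption
    = not (not (a5 and not a4 or a5) or not (not a2 or not a2))   — absorption
    = not (not a5 or not (not a2 or not a2))   — absorption
    = not (not a5 or not not a2)   — idempotence
    = a5 and not a2   — De Morgan
These differ: at a2=0, a4=1, a5=1, E1 = 0 but E2 = 1.

No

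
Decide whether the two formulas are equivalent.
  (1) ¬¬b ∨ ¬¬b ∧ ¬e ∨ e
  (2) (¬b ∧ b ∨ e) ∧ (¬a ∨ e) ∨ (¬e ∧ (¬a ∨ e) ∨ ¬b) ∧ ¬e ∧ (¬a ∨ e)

E1: ¬¬b ∨ ¬¬b ∧ ¬e ∨ e
    = ¬¬b ∨ e   (absorption)
    = b ∨ e   (double negation)
E2: (¬b ∧ b ∨ e) ∧ (¬a ∨ e) ∨ (¬e ∧ (¬a ∨ e) ∨ ¬b) ∧ ¬e ∧ (¬a ∨ e)
    = e ∧ (¬a ∨ e) ∨ (¬e ∧ (¬a ∨ e) ∨ ¬b) ∧ ¬e ∧ (¬a ∨ e)   (complement / identity)
    = e ∧ (¬a ∨ e) ∨ ¬e ∧ (¬a ∨ e)   (absorption)
    = ¬a ∨ e   (distribution)
These differ: at a=0, b=0, e=0, E1 = 0 but E2 = 1.

No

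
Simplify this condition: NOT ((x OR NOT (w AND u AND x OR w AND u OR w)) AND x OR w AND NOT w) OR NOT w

NOT ((x OR NOT (w AND u AND x OR w AND u OR w)) AND x OR w AND NOT w) OR NOT w
= NOT ((x OR NOT (w AND u OR w)) AND x OR w AND NOT w) OR NOT w
= NOT ((x OR NOT w) AND x OR w AND NOT w) OR NOT w
= NOT ((x OR NOT w) AND x) OR NOT w
= NOT x OR NOT w

NOT x OR NOT w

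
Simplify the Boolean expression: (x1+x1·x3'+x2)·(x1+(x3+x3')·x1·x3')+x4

x1+x4

(x1+x1·x3'+x2)·(x1+(x3+x3')·x1·x3')+x4
= (x1+x1·x3'+x2)·(x1+x1·x3')+x4   [complement / identity]
= x1+x1·x3'+x4   [absorption]
= x1+x4   [absorption]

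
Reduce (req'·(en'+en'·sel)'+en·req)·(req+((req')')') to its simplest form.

en

(req'·(en'+en'·sel)'+en·req)·(req+((req')')')
= (req'·(en')'+en·req)·(req+((req')')')   [absorption]
= (req'·en+en·req)·(req+((req')')')   [double negation]
= (req'·en+en·req)·(req+req')   [double negation]
= req'·en+en·req   [complement / identity]
= en·(req'+req)   [distribution]
= en   [complement / identity]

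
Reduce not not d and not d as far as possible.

False

not not d and not d
= d and not d   — double negation
= False   — complement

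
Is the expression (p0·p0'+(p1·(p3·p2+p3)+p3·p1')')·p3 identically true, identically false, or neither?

identically false

(p0·p0'+(p1·(p3·p2+p3)+p3·p1')')·p3
= (p1·(p3·p2+p3)+p3·p1')'·p3   (complement / identity)
= (p1·p3+p3·p1')'·p3   (absorption)
= p3'·p3   (distribution)
= 0   (complement)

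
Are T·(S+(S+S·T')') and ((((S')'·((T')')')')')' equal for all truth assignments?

No

E1: T·(S+(S+S·T')')
    = T·(S+S')   (absorption)
    = T   (complement / identity)
E2: ((((S')'·((T')')')')')'
    = ((S')'·((T')')')'   (double negation)
    = ((S')'·T')'   (double negation)
    = S'+T   (De Morgan)
These differ: at S=0, T=0, E1 = 0 but E2 = 1.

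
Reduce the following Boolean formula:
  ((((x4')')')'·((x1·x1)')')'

((((x4')')')'·((x1·x1)')')'
= ((x4')')'+(x1·x1)'
= x4'+(x1·x1)'
= x4'+x1'

x4'+x1'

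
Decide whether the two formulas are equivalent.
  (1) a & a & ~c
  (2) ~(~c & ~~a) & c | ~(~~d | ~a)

No

E1: a & a & ~c
    = a & ~c
E2: ~(~c & ~~a) & c | ~(~~d | ~a)
    = (c | ~a) & c | ~(~~d | ~a)
    = c | ~(~~d | ~a)
    = c | ~d & a
These differ: at a=0, c=1, d=0, E1 = 0 but E2 = 1.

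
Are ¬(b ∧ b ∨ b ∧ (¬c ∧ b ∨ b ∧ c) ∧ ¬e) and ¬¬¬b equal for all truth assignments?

Yes

E1: ¬(b ∧ b ∨ b ∧ (¬c ∧ b ∨ b ∧ c) ∧ ¬e)
    = ¬(b ∧ b ∨ b ∧ b ∧ ¬e)   [distribution]
    = ¬(b ∧ b)   [absorption]
    = ¬b   [idempotence]
E2: ¬¬¬b
    = ¬b   [double negation]
Both reduce to ¬b, so they are equivalent.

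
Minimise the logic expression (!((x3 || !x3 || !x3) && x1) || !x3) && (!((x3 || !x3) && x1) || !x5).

(!((x3 || !x3 || !x3) && x1) || !x3) && (!((x3 || !x3) && x1) || !x5)
= (!((x3 || !x3) && x1) || !x3) && (!((x3 || !x3) && x1) || !x5)   [idempotence]
= !x3 && !x5 || !((x3 || !x3) && x1)   [distribution]
= !x3 && !x5 || !x1   [complement / identity]

!x3 && !x5 || !x1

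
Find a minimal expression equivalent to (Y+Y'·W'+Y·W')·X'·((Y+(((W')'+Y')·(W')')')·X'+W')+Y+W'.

Y+W'

(Y+Y'·W'+Y·W')·X'·((Y+(((W')'+Y')·(W')')')·X'+W')+Y+W'
= (Y+Y'·W'+Y·W')·X'·((Y+((W')')')·X'+W')+Y+W'
= (Y+W')·X'·((Y+((W')')')·X'+W')+Y+W'
= (Y+W')·X'·((Y+W')·X'+W')+Y+W'
= (Y+W')·X'+Y+W'
= Y+W'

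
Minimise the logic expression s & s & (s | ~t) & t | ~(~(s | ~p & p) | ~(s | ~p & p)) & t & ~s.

s & s & (s | ~t) & t | ~(~(s | ~p & p) | ~(s | ~p & p)) & t & ~s
= s & s & (s | ~t) & t | ~~(s | ~p & p) & t & ~s   (idempotence)
= s & s & (s | ~t) & t | ~~s & t & ~s   (complement / identity)
= s & s & (s | ~t) & t | s & t & ~s   (double negation)
= s & s & t | s & t & ~s   (absorption)
= s & t   (distribution)

s & t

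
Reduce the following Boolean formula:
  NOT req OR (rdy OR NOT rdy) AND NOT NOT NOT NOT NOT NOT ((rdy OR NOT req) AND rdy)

NOT req OR (rdy OR NOT rdy) AND NOT NOT NOT NOT NOT NOT ((rdy OR NOT req) AND rdy)
= NOT req OR (rdy OR NOT rdy) AND NOT NOT NOT NOT ((rdy OR NOT req) AND rdy)   — double negation
= NOT req OR NOT NOT NOT NOT ((rdy OR NOT req) AND rdy)   — complement / identity
= NOT req OR NOT NOT ((rdy OR NOT req) AND rdy)   — double negation
= NOT req OR NOT NOT rdy   — absorption
= NOT req OR rdy   — double negation

NOT req OR rdy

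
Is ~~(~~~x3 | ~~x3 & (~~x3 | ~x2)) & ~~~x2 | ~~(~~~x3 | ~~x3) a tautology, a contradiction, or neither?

~~(~~~x3 | ~~x3 & (~~x3 | ~x2)) & ~~~x2 | ~~(~~~x3 | ~~x3)
= ~~(~~~x3 | ~~x3 & (~~x3 | ~x2)) & ~x2 | ~~(~~~x3 | ~~x3)
= ~~(~~~x3 | ~~x3) & ~x2 | ~~(~~~x3 | ~~x3)
= ~~(~~~x3 | ~~x3)
= ~(~~x3 & ~x3)
= ~x3 | x3
= 1

tautology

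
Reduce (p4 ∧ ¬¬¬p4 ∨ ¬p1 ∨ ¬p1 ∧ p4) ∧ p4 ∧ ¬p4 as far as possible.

(p4 ∧ ¬¬¬p4 ∨ ¬p1 ∨ ¬p1 ∧ p4) ∧ p4 ∧ ¬p4
= (p4 ∧ ¬p4 ∨ ¬p1 ∨ ¬p1 ∧ p4) ∧ p4 ∧ ¬p4   — double negation
= (p4 ∧ ¬p4 ∨ ¬p1) ∧ p4 ∧ ¬p4   — absorption
= p4 ∧ ¬p4   — absorption
= False   — complement

False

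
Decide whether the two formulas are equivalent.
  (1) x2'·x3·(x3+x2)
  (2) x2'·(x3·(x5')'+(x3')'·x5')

Yes

E1: x2'·x3·(x3+x2)
    = x2'·x3   [absorption]
E2: x2'·(x3·(x5')'+(x3')'·x5')
    = x2'·(x3·x5+(x3')'·x5')   [double negation]
    = x2'·(x3·x5+x3·x5')   [double negation]
    = x2'·x3   [distribution]
Both reduce to x2'·x3, so they are equivalent.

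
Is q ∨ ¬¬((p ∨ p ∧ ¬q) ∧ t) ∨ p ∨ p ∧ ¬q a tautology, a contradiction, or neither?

q ∨ ¬¬((p ∨ p ∧ ¬q) ∧ t) ∨ p ∨ p ∧ ¬q
= q ∨ (p ∨ p ∧ ¬q) ∧ t ∨ p ∨ p ∧ ¬q   — double negation
= q ∨ p ∨ p ∧ ¬q   — absorption
= q ∨ p   — absorption
This depends on p, q, so it is not a constant.

neither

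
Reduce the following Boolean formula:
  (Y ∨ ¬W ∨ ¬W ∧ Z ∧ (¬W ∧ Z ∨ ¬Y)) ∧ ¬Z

(Y ∨ ¬W) ∧ ¬Z

(Y ∨ ¬W ∨ ¬W ∧ Z ∧ (¬W ∧ Z ∨ ¬Y)) ∧ ¬Z
= (Y ∨ ¬W ∨ ¬W ∧ Z) ∧ ¬Z   — absorption
= (Y ∨ ¬W) ∧ ¬Z   — absorption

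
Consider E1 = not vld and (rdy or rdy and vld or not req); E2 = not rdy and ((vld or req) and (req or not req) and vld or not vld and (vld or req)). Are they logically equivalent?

No

E1: not vld and (rdy or rdy and vld or not req)
    = not vld and (rdy or not req)   — absorption
E2: not rdy and ((vld or req) and (req or not req) and vld or not vld and (vld or req))
    = not rdy and ((vld or req) and vld or not vld and (vld or req))   — complement / identity
    = not rdy and (vld or req)   — distribution
These differ: at rdy=1, req=0, vld=0, E1 = 1 but E2 = 0.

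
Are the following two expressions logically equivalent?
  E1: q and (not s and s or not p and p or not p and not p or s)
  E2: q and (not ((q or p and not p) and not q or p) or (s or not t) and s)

E1: q and (not s and s or not p and p or not p and not p or s)
    = q and (not p and p or not p and not p or s)   — complement / identity
    = q and (not p or s)   — distribution
E2: q and (not ((q or p and not p) and not q or p) or (s or not t) and s)
    = q and (not (q and not q or p) or (s or not t) and s)   — complement / identity
    = q and (not (q and not q or p) or s)   — absorption
    = q and (not p or s)   — complement / identity
Both reduce to q and (not p or s), so they are equivalent.

Yes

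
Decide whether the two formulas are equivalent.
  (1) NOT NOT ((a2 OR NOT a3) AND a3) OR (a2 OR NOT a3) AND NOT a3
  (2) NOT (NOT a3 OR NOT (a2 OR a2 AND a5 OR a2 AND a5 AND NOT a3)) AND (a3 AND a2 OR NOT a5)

E1: NOT NOT ((a2 OR NOT a3) AND a3) OR (a2 OR NOT a3) AND NOT a3
    = (a2 OR NOT a3) AND a3 OR (a2 OR NOT a3) AND NOT a3   (double negation)
    = a2 OR NOT a3   (distribution)
E2: NOT (NOT a3 OR NOT (a2 OR a2 AND a5 OR a2 AND a5 AND NOT a3)) AND (a3 AND a2 OR NOT a5)
    = NOT (NOT a3 OR NOT (a2 OR a2 AND a5)) AND (a3 AND a2 OR NOT a5)   (absorption)
    = a3 AND (a2 OR a2 AND a5) AND (a3 AND a2 OR NOT a5)   (De Morgan)
    = a3 AND a2 AND (a3 AND a2 OR NOT a5)   (absorption)
    = a3 AND a2   (absorption)
These differ: at a2=0, a3=0, a5=0, E1 = 1 but E2 = 0.

No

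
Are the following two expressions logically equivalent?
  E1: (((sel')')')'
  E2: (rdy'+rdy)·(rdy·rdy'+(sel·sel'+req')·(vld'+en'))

E1: (((sel')')')'
    = (sel')'   — double negation
    = sel   — double negation
E2: (rdy'+rdy)·(rdy·rdy'+(sel·sel'+req')·(vld'+en'))
    = (rdy'+rdy)·(rdy·rdy'+req'·(vld'+en'))   — complement / identity
    = rdy·rdy'+req'·(vld'+en')   — complement / identity
    = req'·(vld'+en')   — complement / identity
These differ: at en=0, rdy=0, req=0, sel=0, vld=1, E1 = 0 but E2 = 1.

No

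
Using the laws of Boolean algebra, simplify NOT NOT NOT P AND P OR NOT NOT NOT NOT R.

R

NOT NOT NOT P AND P OR NOT NOT NOT NOT R
= NOT NOT NOT P AND P OR NOT NOT R   (double negation)
= NOT P AND P OR NOT NOT R   (double negation)
= NOT NOT R   (complement / identity)
= R   (double negation)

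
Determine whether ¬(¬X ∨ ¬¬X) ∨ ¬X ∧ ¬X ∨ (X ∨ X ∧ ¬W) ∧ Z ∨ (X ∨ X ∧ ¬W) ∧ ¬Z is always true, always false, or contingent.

always true

¬(¬X ∨ ¬¬X) ∨ ¬X ∧ ¬X ∨ (X ∨ X ∧ ¬W) ∧ Z ∨ (X ∨ X ∧ ¬W) ∧ ¬Z
= ¬(¬X ∨ ¬¬X) ∨ ¬X ∧ ¬X ∨ X ∨ X ∧ ¬W
= ¬(¬X ∨ ¬¬X) ∨ ¬X ∧ ¬X ∨ X
= X ∧ ¬X ∨ ¬X ∧ ¬X ∨ X
= ¬X ∨ X
= True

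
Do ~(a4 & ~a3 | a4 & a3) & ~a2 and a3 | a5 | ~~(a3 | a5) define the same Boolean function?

No

E1: ~(a4 & ~a3 | a4 & a3) & ~a2
    = ~a4 & ~a2   (distribution)
E2: a3 | a5 | ~~(a3 | a5)
    = a3 | a5 | a3 | a5   (double negation)
    = a3 | a5   (idempotence)
These differ: at a2=1, a3=1, a4=1, a5=0, E1 = 0 but E2 = 1.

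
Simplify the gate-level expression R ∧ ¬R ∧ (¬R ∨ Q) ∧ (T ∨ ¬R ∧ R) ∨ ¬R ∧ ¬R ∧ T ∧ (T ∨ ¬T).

¬R ∧ T

R ∧ ¬R ∧ (¬R ∨ Q) ∧ (T ∨ ¬R ∧ R) ∨ ¬R ∧ ¬R ∧ T ∧ (T ∨ ¬T)
= R ∧ ¬R ∧ (¬R ∨ Q) ∧ (T ∨ ¬R ∧ R) ∨ ¬R ∧ ¬R ∧ T   — complement / identity
= R ∧ ¬R ∧ (¬R ∨ Q) ∧ T ∨ ¬R ∧ ¬R ∧ T   — complement / identity
= R ∧ ¬R ∧ T ∨ ¬R ∧ ¬R ∧ T   — absorption
= ¬R ∧ T   — distribution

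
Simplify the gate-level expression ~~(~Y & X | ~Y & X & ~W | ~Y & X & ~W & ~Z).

~Y & X

~~(~Y & X | ~Y & X & ~W | ~Y & X & ~W & ~Z)
= ~~(~Y & X | ~Y & X & ~W)   — absorption
= ~Y & X | ~Y & X & ~W   — double negation
= ~Y & X   — absorption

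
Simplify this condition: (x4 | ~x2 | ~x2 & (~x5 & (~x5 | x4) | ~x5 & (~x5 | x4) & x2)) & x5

(x4 | ~x2 | ~x2 & (~x5 & (~x5 | x4) | ~x5 & (~x5 | x4) & x2)) & x5
= (x4 | ~x2 | ~x2 & ~x5 & (~x5 | x4)) & x5   (absorption)
= (x4 | ~x2 | ~x2 & ~x5) & x5   (absorption)
= (x4 | ~x2) & x5   (absorption)

(x4 | ~x2) & x5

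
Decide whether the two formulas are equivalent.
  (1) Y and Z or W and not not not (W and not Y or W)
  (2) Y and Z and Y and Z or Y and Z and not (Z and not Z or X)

Yes

E1: Y and Z or W and not not not (W and not Y or W)
    = Y and Z or W and not not not W   — absorption
    = Y and Z or W and not W   — double negation
    = Y and Z   — complement / identity
E2: Y and Z and Y and Z or Y and Z and not (Z and not Z or X)
    = Y and Z and Y and Z or Y and Z and not X   — complement / identity
    = Y and Z and (Y and Z or not X)   — distribution
    = Y and Z   — absorption
Both reduce to Y and Z, so they are equivalent.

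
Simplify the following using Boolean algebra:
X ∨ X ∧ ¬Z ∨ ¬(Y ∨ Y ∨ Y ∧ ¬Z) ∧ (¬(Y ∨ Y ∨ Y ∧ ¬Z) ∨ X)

X ∨ ¬Y

X ∨ X ∧ ¬Z ∨ ¬(Y ∨ Y ∨ Y ∧ ¬Z) ∧ (¬(Y ∨ Y ∨ Y ∧ ¬Z) ∨ X)
= X ∨ X ∧ ¬Z ∨ ¬(Y ∨ Y ∨ Y ∧ ¬Z)   (absorption)
= X ∨ ¬(Y ∨ Y ∨ Y ∧ ¬Z)   (absorption)
= X ∨ ¬(Y ∨ Y)   (absorption)
= X ∨ ¬Y   (idempotence)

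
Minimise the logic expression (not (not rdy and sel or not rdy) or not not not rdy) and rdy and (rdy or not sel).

rdy

(not (not rdy and sel or not rdy) or not not not rdy) and rdy and (rdy or not sel)
= (not (not rdy and sel or not rdy) or not not not rdy) and rdy   [absorption]
= (not (not rdy and sel or not rdy) or not rdy) and rdy   [double negation]
= (not not rdy or not rdy) and rdy   [absorption]
= (rdy or not rdy) and rdy   [double negation]
= rdy   [complement / identity]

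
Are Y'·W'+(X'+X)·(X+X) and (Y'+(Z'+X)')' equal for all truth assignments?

No

E1: Y'·W'+(X'+X)·(X+X)
    = Y'·W'+X+X   (complement / identity)
    = Y'·W'+X   (idempotence)
E2: (Y'+(Z'+X)')'
    = Y·(Z'+X)   (De Morgan)
These differ: at W=0, X=1, Y=0, Z=0, E1 = 1 but E2 = 0.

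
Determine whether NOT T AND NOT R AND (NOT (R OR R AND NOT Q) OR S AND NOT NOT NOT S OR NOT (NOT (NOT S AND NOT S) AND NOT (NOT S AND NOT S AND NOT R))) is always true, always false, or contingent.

NOT T AND NOT R AND (NOT (R OR R AND NOT Q) OR S AND NOT NOT NOT S OR NOT (NOT (NOT S AND NOT S) AND NOT (NOT S AND NOT S AND NOT R)))
= NOT T AND NOT R AND (NOT (R OR R AND NOT Q) OR S AND NOT S OR NOT (NOT (NOT S AND NOT S) AND NOT (NOT S AND NOT S AND NOT R)))   — double negation
= NOT T AND NOT R AND (NOT (R OR R AND NOT Q) OR S AND NOT S OR NOT S AND NOT S OR NOT S AND NOT S AND NOT R)   — De Morgan
= NOT T AND NOT R AND (NOT (R OR R AND NOT Q) OR S AND NOT S OR NOT S AND NOT S)   — absorption
= NOT T AND NOT R AND (NOT (R OR R AND NOT Q) OR NOT S)   — distribution
= NOT T AND NOT R AND (NOT R OR NOT S)   — absorption
= NOT T AND NOT R   — absorption
This depends on R, T, so it is not a constant.

contingent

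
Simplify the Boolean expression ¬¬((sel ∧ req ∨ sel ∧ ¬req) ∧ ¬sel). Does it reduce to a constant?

¬¬((sel ∧ req ∨ sel ∧ ¬req) ∧ ¬sel)
= ¬¬(sel ∧ ¬sel)
= sel ∧ ¬sel
= False

False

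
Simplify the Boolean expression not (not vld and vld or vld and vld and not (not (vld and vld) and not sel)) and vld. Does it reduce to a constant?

False

not (not vld and vld or vld and vld and not (not (vld and vld) and not sel)) and vld
= not (not vld and vld or vld and vld and (vld and vld or sel)) and vld
= not (not vld and vld or vld and vld) and vld
= not vld and vld
= False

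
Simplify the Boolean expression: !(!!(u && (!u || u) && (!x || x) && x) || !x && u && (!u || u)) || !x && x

!u

!(!!(u && (!u || u) && (!x || x) && x) || !x && u && (!u || u)) || !x && x
= !(u && (!u || u) && (!x || x) && x || !x && u && (!u || u)) || !x && x   (double negation)
= !(u && (!u || u) && x || !x && u && (!u || u)) || !x && x   (complement / identity)
= !(u && (!u || u)) || !x && x   (distribution)
= !u || !x && x   (complement / identity)
= !u   (complement / identity)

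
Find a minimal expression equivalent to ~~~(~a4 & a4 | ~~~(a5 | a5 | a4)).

a5 | a4

~~~(~a4 & a4 | ~~~(a5 | a5 | a4))
= ~~~~~~(a5 | a5 | a4)   (complement / identity)
= ~~~~(a5 | a5 | a4)   (double negation)
= ~~~~(a5 | a4)   (idempotence)
= ~~(a5 | a4)   (double negation)
= a5 | a4   (double negation)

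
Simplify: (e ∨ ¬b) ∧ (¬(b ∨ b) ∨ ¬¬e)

(e ∨ ¬b) ∧ (¬(b ∨ b) ∨ ¬¬e)
= (e ∨ ¬b) ∧ (¬b ∨ ¬¬e)   — idempotence
= ¬b ∨ e ∧ ¬¬e   — distribution
= ¬b ∨ e ∧ e   — double negation
= ¬b ∨ e   — idempotence

¬b ∨ e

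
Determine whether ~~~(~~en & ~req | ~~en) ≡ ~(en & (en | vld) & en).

E1: ~~~(~~en & ~req | ~~en)
    = ~~~~~en   (absorption)
    = ~~~en   (double negation)
    = ~en   (double negation)
E2: ~(en & (en | vld) & en)
    = ~(en & en)   (absorption)
    = ~en   (idempotence)
Both reduce to ~en, so they are equivalent.

Yes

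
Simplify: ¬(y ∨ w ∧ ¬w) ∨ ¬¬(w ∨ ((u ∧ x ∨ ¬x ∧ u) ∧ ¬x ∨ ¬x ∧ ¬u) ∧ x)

¬y ∨ w

¬(y ∨ w ∧ ¬w) ∨ ¬¬(w ∨ ((u ∧ x ∨ ¬x ∧ u) ∧ ¬x ∨ ¬x ∧ ¬u) ∧ x)
= ¬y ∨ ¬¬(w ∨ ((u ∧ x ∨ ¬x ∧ u) ∧ ¬x ∨ ¬x ∧ ¬u) ∧ x)
= ¬y ∨ ¬¬(w ∨ (u ∧ ¬x ∨ ¬x ∧ ¬u) ∧ x)
= ¬y ∨ w ∨ (u ∧ ¬x ∨ ¬x ∧ ¬u) ∧ x
= ¬y ∨ w ∨ ¬x ∧ x
= ¬y ∨ w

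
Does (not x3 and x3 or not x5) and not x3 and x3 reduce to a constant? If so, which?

(not x3 and x3 or not x5) and not x3 and x3
= not x3 and x3   [absorption]
= False   [complement]

yes, False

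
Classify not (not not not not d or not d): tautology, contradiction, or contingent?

contradiction

not (not not not not d or not d)
= not (not not d or not d)
= not d and d
= False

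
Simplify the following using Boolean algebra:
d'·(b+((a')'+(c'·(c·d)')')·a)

d'·(b+a)

d'·(b+((a')'+(c'·(c·d)')')·a)
= d'·(b+((a')'+c+c·d)·a)   (De Morgan)
= d'·(b+((a')'+c)·a)   (absorption)
= d'·(b+(a+c)·a)   (double negation)
= d'·(b+a)   (absorption)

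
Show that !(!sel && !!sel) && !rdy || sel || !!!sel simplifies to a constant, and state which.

true

!(!sel && !!sel) && !rdy || sel || !!!sel
= !(!sel && !!sel) && !rdy || sel || !sel
= (sel || !sel) && !rdy || sel || !sel
= sel || !sel
= true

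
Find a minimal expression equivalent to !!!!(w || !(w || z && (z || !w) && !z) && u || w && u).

w || u

!!!!(w || !(w || z && (z || !w) && !z) && u || w && u)
= !!!!(w || !(w || z && !z) && u || w && u)
= !!!!(w || !w && u || w && u)
= !!(w || !w && u || w && u)
= !!(w || u)
= w || u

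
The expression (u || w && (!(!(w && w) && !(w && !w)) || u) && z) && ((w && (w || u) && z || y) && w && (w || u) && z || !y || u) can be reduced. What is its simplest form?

(u || w && (!(!(w && w) && !(w && !w)) || u) && z) && ((w && (w || u) && z || y) && w && (w || u) && z || !y || u)
= (u || w && (!(!(w && w) && !(w && !w)) || u) && z) && (w && (w || u) && z || !y || u)   — absorption
= u || w && (!(!(w && w) && !(w && !w)) || u) && z && (w && (w || u) && z || !y)   — distribution
= u || w && (w && w || w && !w || u) && z && (w && (w || u) && z || !y)   — De Morgan
= u || w && (w || u) && z && (w && (w || u) && z || !y)   — distribution
= u || w && (w || u) && z   — absorption
= u || w && z   — absorption

u || w && z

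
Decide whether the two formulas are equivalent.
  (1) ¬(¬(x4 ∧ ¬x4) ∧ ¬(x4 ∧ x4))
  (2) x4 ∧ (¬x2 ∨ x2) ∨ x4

Yes

E1: ¬(¬(x4 ∧ ¬x4) ∧ ¬(x4 ∧ x4))
    = x4 ∧ ¬x4 ∨ x4 ∧ x4
    = x4
E2: x4 ∧ (¬x2 ∨ x2) ∨ x4
    = x4 ∨ x4
    = x4
Both reduce to x4, so they are equivalent.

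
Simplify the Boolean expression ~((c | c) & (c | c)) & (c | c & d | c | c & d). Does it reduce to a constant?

~((c | c) & (c | c)) & (c | c & d | c | c & d)
= ~(c | c) & (c | c & d | c | c & d)   [idempotence]
= ~(c | c) & (c | c & d)   [idempotence]
= ~(c | c) & c   [absorption]
= ~c & c   [idempotence]
= 0   [complement]

0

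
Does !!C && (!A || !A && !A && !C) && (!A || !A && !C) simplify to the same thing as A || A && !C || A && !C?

No

E1: !!C && (!A || !A && !A && !C) && (!A || !A && !C)
    = C && (!A || !A && !A && !C) && (!A || !A && !C)   (double negation)
    = C && (!A || !A && !C) && (!A || !A && !C)   (idempotence)
    = C && (!A || !A && !C)   (idempotence)
    = C && !A   (absorption)
E2: A || A && !C || A && !C
    = A || A && !C   (idempotence)
    = A   (absorption)
These differ: at A=1, C=0, E1 = 0 but E2 = 1.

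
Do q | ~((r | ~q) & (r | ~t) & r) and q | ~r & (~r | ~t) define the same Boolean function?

E1: q | ~((r | ~q) & (r | ~t) & r)
    = q | ~((r | ~q) & r)   [absorption]
    = q | ~r   [absorption]
E2: q | ~r & (~r | ~t)
    = q | ~r   [absorption]
Both reduce to q | ~r, so they are equivalent.

Yes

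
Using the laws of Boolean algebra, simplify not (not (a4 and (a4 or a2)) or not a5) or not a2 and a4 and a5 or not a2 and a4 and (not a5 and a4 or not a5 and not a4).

(a5 or not a2) and a4

not (not (a4 and (a4 or a2)) or not a5) or not a2 and a4 and a5 or not a2 and a4 and (not a5 and a4 or not a5 and not a4)
= not (not (a4 and (a4 or a2)) or not a5) or not a2 and a4 and a5 or not a2 and a4 and not a5   (distribution)
= not (not (a4 and (a4 or a2)) or not a5) or not a2 and a4   (distribution)
= a4 and (a4 or a2) and a5 or not a2 and a4   (De Morgan)
= a4 and a5 or not a2 and a4   (absorption)
= (a5 or not a2) and a4   (distribution)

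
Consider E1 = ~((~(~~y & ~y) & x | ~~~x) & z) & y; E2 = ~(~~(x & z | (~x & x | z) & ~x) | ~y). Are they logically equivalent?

E1: ~((~(~~y & ~y) & x | ~~~x) & z) & y
    = ~((~(~~y & ~y) & x | ~x) & z) & y
    = ~(((~y | y) & x | ~x) & z) & y
    = ~((x | ~x) & z) & y
    = ~z & y
E2: ~(~~(x & z | (~x & x | z) & ~x) | ~y)
    = ~(~~(x & z | z & ~x) | ~y)
    = ~(x & z | z & ~x) & y
    = ~z & y
Both reduce to ~z & y, so they are equivalent.

Yes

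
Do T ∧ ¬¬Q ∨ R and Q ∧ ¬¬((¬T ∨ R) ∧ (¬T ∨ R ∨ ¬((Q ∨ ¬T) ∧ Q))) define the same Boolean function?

No

E1: T ∧ ¬¬Q ∨ R
    = T ∧ Q ∨ R   — double negation
E2: Q ∧ ¬¬((¬T ∨ R) ∧ (¬T ∨ R ∨ ¬((Q ∨ ¬T) ∧ Q)))
    = Q ∧ (¬T ∨ R) ∧ (¬T ∨ R ∨ ¬((Q ∨ ¬T) ∧ Q))   — double negation
    = Q ∧ (¬T ∨ R) ∧ (¬T ∨ R ∨ ¬Q)   — absorption
    = Q ∧ (¬T ∨ R)   — absorption
These differ: at Q=0, R=1, T=0, E1 = 1 but E2 = 0.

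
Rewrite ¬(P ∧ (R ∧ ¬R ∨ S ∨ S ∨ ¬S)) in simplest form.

¬P

¬(P ∧ (R ∧ ¬R ∨ S ∨ S ∨ ¬S))
= ¬(P ∧ (R ∧ ¬R ∨ S ∨ ¬S))   — idempotence
= ¬(P ∧ (S ∨ ¬S))   — complement / identity
= ¬P   — complement / identity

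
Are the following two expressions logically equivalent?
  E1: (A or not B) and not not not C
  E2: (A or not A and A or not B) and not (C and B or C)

E1: (A or not B) and not not not C
    = (A or not B) and not C   [double negation]
E2: (A or not A and A or not B) and not (C and B or C)
    = (A or not A and A or not B) and not C   [absorption]
    = (A or not B) and not C   [complement / identity]
Both reduce to (A or not B) and not C, so they are equivalent.

Yes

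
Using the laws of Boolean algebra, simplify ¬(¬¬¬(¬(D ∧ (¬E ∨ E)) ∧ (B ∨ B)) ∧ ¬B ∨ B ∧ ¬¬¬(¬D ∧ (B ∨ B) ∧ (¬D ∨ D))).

¬D ∧ B

¬(¬¬¬(¬(D ∧ (¬E ∨ E)) ∧ (B ∨ B)) ∧ ¬B ∨ B ∧ ¬¬¬(¬D ∧ (B ∨ B) ∧ (¬D ∨ D)))
= ¬(¬¬¬(¬D ∧ (B ∨ B)) ∧ ¬B ∨ B ∧ ¬¬¬(¬D ∧ (B ∨ B) ∧ (¬D ∨ D)))   — complement / identity
= ¬(¬¬¬(¬D ∧ (B ∨ B)) ∧ ¬B ∨ B ∧ ¬¬¬(¬D ∧ (B ∨ B)))   — complement / identity
= ¬¬¬¬(¬D ∧ (B ∨ B))   — distribution
= ¬¬(¬D ∧ (B ∨ B))   — double negation
= ¬D ∧ (B ∨ B)   — double negation
= ¬D ∧ B   — idempotence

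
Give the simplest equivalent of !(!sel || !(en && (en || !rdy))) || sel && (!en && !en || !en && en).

sel

!(!sel || !(en && (en || !rdy))) || sel && (!en && !en || !en && en)
= !(!sel || !en) || sel && (!en && !en || !en && en)   — absorption
= !(!sel || !en) || sel && !en   — distribution
= sel && en || sel && !en   — De Morgan
= sel   — distribution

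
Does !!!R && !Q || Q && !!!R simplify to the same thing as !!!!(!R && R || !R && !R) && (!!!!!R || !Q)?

Yes

E1: !!!R && !Q || Q && !!!R
    = !!!R   — distribution
    = !R   — double negation
E2: !!!!(!R && R || !R && !R) && (!!!!!R || !Q)
    = !!!!!R && (!!!!!R || !Q)   — distribution
    = !!!!!R   — absorption
    = !!!R   — double negation
    = !R   — double negation
Both reduce to !R, so they are equivalent.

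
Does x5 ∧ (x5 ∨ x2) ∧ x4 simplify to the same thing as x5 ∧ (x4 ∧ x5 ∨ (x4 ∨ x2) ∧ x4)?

E1: x5 ∧ (x5 ∨ x2) ∧ x4
    = x5 ∧ x4   (absorption)
E2: x5 ∧ (x4 ∧ x5 ∨ (x4 ∨ x2) ∧ x4)
    = x5 ∧ (x4 ∧ x5 ∨ x4)   (absorption)
    = x5 ∧ x4   (absorption)
Both reduce to x5 ∧ x4, so they are equivalent.

Yes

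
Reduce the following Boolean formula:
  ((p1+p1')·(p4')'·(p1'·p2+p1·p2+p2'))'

p4'

((p1+p1')·(p4')'·(p1'·p2+p1·p2+p2'))'
= ((p1+p1')·(p4')'·(p2+p2'))'   (distribution)
= ((p4')'·(p2+p2'))'   (complement / identity)
= ((p4')')'   (complement / identity)
= p4'   (double negation)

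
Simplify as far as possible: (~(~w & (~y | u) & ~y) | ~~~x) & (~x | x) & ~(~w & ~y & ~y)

w | y

(~(~w & (~y | u) & ~y) | ~~~x) & (~x | x) & ~(~w & ~y & ~y)
= (~(~w & (~y | u) & ~y) | ~~~x) & ~(~w & ~y & ~y)
= (~(~w & (~y | u) & ~y) | ~~~x) & ~(~w & ~y)
= (~(~w & ~y) | ~~~x) & ~(~w & ~y)
= (~(~w & ~y) | ~x) & ~(~w & ~y)
= ~(~w & ~y)
= w | y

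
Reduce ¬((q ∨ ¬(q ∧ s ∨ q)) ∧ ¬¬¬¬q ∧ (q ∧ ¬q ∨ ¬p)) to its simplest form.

¬q ∨ p

¬((q ∨ ¬(q ∧ s ∨ q)) ∧ ¬¬¬¬q ∧ (q ∧ ¬q ∨ ¬p))
= ¬((q ∨ ¬(q ∧ s ∨ q)) ∧ ¬¬¬¬q ∧ ¬p)
= ¬((q ∨ ¬q) ∧ ¬¬¬¬q ∧ ¬p)
= ¬(¬¬¬¬q ∧ ¬p)
= ¬¬¬q ∨ p
= ¬q ∨ p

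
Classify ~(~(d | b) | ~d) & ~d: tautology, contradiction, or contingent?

~(~(d | b) | ~d) & ~d
= (d | b) & d & ~d   [De Morgan]
= d & ~d   [absorption]
= 0   [complement]

contradiction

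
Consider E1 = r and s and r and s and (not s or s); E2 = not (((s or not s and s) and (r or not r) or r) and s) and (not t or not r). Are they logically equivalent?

No

E1: r and s and r and s and (not s or s)
    = r and s and (not s or s)
    = r and s
E2: not (((s or not s and s) and (r or not r) or r) and s) and (not t or not r)
    = not ((s and (r or not r) or r) and s) and (not t or not r)
    = not ((s or r) and s) and (not t or not r)
    = not s and (not t or not r)
These differ: at r=0, s=0, t=0, E1 = 0 but E2 = 1.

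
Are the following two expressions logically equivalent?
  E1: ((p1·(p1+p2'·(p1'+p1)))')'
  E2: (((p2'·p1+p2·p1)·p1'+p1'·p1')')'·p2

E1: ((p1·(p1+p2'·(p1'+p1)))')'
    = ((p1·(p1+p2'))')'   — complement / identity
    = (p1')'   — absorption
    = p1   — double negation
E2: (((p2'·p1+p2·p1)·p1'+p1'·p1')')'·p2
    = ((p1·p1'+p1'·p1')')'·p2   — distribution
    = ((p1')')'·p2   — distribution
    = p1'·p2   — double negation
These differ: at p1=1, p2=1, E1 = 1 but E2 = 0.

No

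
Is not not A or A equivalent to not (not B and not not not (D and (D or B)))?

No

E1: not not A or A
    = A or A   [double negation]
    = A   [idempotence]
E2: not (not B and not not not (D and (D or B)))
    = not (not B and not (D and (D or B)))   [double negation]
    = not (not B and not D)   [absorption]
    = B or D   [De Morgan]
These differ: at A=0, B=0, D=1, E1 = 0 but E2 = 1.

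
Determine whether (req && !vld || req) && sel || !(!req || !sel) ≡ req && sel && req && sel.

Yes

E1: (req && !vld || req) && sel || !(!req || !sel)
    = (req && !vld || req) && sel || req && sel
    = req && sel || req && sel
    = req && sel
E2: req && sel && req && sel
    = req && sel
Both reduce to req && sel, so they are equivalent.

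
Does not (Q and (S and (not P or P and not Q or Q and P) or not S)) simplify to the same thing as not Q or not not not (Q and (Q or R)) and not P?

E1: not (Q and (S and (not P or P and not Q or Q and P) or not S))
    = not (Q and (S and (not P or P) or not S))   — distribution
    = not (Q and (S or not S))   — complement / identity
    = not Q   — complement / identity
E2: not Q or not not not (Q and (Q or R)) and not P
    = not Q or not (Q and (Q or R)) and not P   — double negation
    = not Q or not Q and not P   — absorption
    = not Q   — absorption
Both reduce to not Q, so they are equivalent.

Yes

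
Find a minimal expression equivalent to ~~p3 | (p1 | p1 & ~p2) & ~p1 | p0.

p3 | p0

~~p3 | (p1 | p1 & ~p2) & ~p1 | p0
= ~~p3 | p1 & ~p1 | p0   — absorption
= p3 | p1 & ~p1 | p0   — double negation
= p3 | p0   — complement / identity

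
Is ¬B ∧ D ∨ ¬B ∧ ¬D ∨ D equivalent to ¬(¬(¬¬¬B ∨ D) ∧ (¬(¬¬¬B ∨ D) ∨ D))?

Yes

E1: ¬B ∧ D ∨ ¬B ∧ ¬D ∨ D
    = ¬B ∨ D   [distribution]
E2: ¬(¬(¬¬¬B ∨ D) ∧ (¬(¬¬¬B ∨ D) ∨ D))
    = ¬¬(¬¬¬B ∨ D)   [absorption]
    = ¬¬¬B ∨ D   [double negation]
    = ¬B ∨ D   [double negation]
Both reduce to ¬B ∨ D, so they are equivalent.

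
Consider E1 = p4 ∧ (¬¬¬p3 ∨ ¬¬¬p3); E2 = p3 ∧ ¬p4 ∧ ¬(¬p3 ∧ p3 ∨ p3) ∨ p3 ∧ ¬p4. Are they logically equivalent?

No

E1: p4 ∧ (¬¬¬p3 ∨ ¬¬¬p3)
    = p4 ∧ ¬¬¬p3   — idempotence
    = p4 ∧ ¬p3   — double negation
E2: p3 ∧ ¬p4 ∧ ¬(¬p3 ∧ p3 ∨ p3) ∨ p3 ∧ ¬p4
    = p3 ∧ ¬p4 ∧ ¬p3 ∨ p3 ∧ ¬p4   — complement / identity
    = p3 ∧ ¬p4   — absorption
These differ: at p3=0, p4=1, E1 = 1 but E2 = 0.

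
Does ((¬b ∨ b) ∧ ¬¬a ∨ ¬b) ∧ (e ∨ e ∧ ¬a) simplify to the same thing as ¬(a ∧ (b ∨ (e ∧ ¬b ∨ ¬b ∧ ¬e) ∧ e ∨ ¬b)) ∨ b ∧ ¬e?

No

E1: ((¬b ∨ b) ∧ ¬¬a ∨ ¬b) ∧ (e ∨ e ∧ ¬a)
    = ((¬b ∨ b) ∧ ¬¬a ∨ ¬b) ∧ e   [absorption]
    = ((¬b ∨ b) ∧ a ∨ ¬b) ∧ e   [double negation]
    = (a ∨ ¬b) ∧ e   [complement / identity]
E2: ¬(a ∧ (b ∨ (e ∧ ¬b ∨ ¬b ∧ ¬e) ∧ e ∨ ¬b)) ∨ b ∧ ¬e
    = ¬(a ∧ (b ∨ ¬b ∧ e ∨ ¬b)) ∨ b ∧ ¬e   [distribution]
    = ¬(a ∧ (b ∨ ¬b)) ∨ b ∧ ¬e   [absorption]
    = ¬a ∨ b ∧ ¬e   [complement / identity]
These differ: at a=0, b=1, e=0, E1 = 0 but E2 = 1.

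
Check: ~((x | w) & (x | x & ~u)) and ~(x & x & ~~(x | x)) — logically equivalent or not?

E1: ~((x | w) & (x | x & ~u))
    = ~((x | w) & x)
    = ~x
E2: ~(x & x & ~~(x | x))
    = ~(x & x & (x | x))
    = ~(x & x & x)
    = ~(x & x)
    = ~x
Both reduce to ~x, so they are equivalent.

Yes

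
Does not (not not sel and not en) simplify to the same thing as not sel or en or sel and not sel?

E1: not (not not sel and not en)
    = not sel or en
E2: not sel or en or sel and not sel
    = not sel or en
Both reduce to not sel or en, so they are equivalent.

Yes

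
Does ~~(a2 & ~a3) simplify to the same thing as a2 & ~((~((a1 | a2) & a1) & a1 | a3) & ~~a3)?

E1: ~~(a2 & ~a3)
    = a2 & ~a3   [double negation]
E2: a2 & ~((~((a1 | a2) & a1) & a1 | a3) & ~~a3)
    = a2 & ~((~((a1 | a2) & a1) & a1 | a3) & a3)   [double negation]
    = a2 & ~((~a1 & a1 | a3) & a3)   [absorption]
    = a2 & ~(a3 & a3)   [complement / identity]
    = a2 & ~a3   [idempotence]
Both reduce to a2 & ~a3, so they are equivalent.

Yes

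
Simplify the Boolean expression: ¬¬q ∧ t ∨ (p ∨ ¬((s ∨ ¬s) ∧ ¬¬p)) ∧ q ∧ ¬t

q

¬¬q ∧ t ∨ (p ∨ ¬((s ∨ ¬s) ∧ ¬¬p)) ∧ q ∧ ¬t
= ¬¬q ∧ t ∨ (p ∨ ¬¬¬p) ∧ q ∧ ¬t   (complement / identity)
= ¬¬q ∧ t ∨ (p ∨ ¬p) ∧ q ∧ ¬t   (double negation)
= ¬¬q ∧ t ∨ q ∧ ¬t   (complement / identity)
= q ∧ t ∨ q ∧ ¬t   (double negation)
= q   (distribution)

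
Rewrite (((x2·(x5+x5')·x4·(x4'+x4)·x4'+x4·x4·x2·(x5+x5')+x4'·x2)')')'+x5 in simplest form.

(((x2·(x5+x5')·x4·(x4'+x4)·x4'+x4·x4·x2·(x5+x5')+x4'·x2)')')'+x5
= (((x2·(x5+x5')·(x4·(x4'+x4)·x4'+x4·x4)+x4'·x2)')')'+x5   (distribution)
= (((x2·(x5+x5')·(x4·x4'+x4·x4)+x4'·x2)')')'+x5   (complement / identity)
= (((x2·(x5+x5')·x4+x4'·x2)')')'+x5   (distribution)
= (((x2·x4+x4'·x2)')')'+x5   (complement / identity)
= ((x2')')'+x5   (distribution)
= x2'+x5   (double negation)

x2'+x5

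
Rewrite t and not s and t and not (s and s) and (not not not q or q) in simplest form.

t and not s

t and not s and t and not (s and s) and (not not not q or q)
= t and not s and t and not s and (not not not q or q)
= t and not s and t and not s and (not q or q)
= t and not s and t and not s
= t and not s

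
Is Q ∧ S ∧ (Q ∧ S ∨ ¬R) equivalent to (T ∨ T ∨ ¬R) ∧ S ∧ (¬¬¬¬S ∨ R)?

No

E1: Q ∧ S ∧ (Q ∧ S ∨ ¬R)
    = Q ∧ S
E2: (T ∨ T ∨ ¬R) ∧ S ∧ (¬¬¬¬S ∨ R)
    = (T ∨ T ∨ ¬R) ∧ S ∧ (¬¬S ∨ R)
    = (T ∨ T ∨ ¬R) ∧ S ∧ (S ∨ R)
    = (T ∨ T ∨ ¬R) ∧ S
    = (T ∨ ¬R) ∧ S
These differ: at Q=0, R=0, S=1, T=0, E1 = 0 but E2 = 1.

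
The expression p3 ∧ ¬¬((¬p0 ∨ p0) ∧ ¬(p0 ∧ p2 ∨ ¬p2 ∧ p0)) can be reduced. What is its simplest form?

p3 ∧ ¬¬((¬p0 ∨ p0) ∧ ¬(p0 ∧ p2 ∨ ¬p2 ∧ p0))
= p3 ∧ (¬p0 ∨ p0) ∧ ¬(p0 ∧ p2 ∨ ¬p2 ∧ p0)   [double negation]
= p3 ∧ ¬(p0 ∧ p2 ∨ ¬p2 ∧ p0)   [complement / identity]
= p3 ∧ ¬p0   [distribution]

p3 ∧ ¬p0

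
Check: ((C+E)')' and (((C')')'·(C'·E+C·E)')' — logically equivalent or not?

Yes

E1: ((C+E)')'
    = C+E   — double negation
E2: (((C')')'·(C'·E+C·E)')'
    = (C'·(C'·E+C·E)')'   — double negation
    = (C'·E')'   — distribution
    = C+E   — De Morgan
Both reduce to C+E, so they are equivalent.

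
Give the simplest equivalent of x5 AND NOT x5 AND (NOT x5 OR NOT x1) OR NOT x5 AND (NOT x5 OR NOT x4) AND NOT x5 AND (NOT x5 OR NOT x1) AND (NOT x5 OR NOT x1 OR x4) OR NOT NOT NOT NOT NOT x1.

x5 AND NOT x5 AND (NOT x5 OR NOT x1) OR NOT x5 AND (NOT x5 OR NOT x4) AND NOT x5 AND (NOT x5 OR NOT x1) AND (NOT x5 OR NOT x1 OR x4) OR NOT NOT NOT NOT NOT x1
= x5 AND NOT x5 AND (NOT x5 OR NOT x1) OR NOT x5 AND NOT x5 AND (NOT x5 OR NOT x1) AND (NOT x5 OR NOT x1 OR x4) OR NOT NOT NOT NOT NOT x1   [absorption]
= x5 AND NOT x5 AND (NOT x5 OR NOT x1) OR NOT x5 AND NOT x5 AND (NOT x5 OR NOT x1) AND (NOT x5 OR NOT x1 OR x4) OR NOT NOT NOT x1   [double negation]
= x5 AND NOT x5 AND (NOT x5 OR NOT x1) OR NOT x5 AND NOT x5 AND (NOT x5 OR NOT x1) OR NOT NOT NOT x1   [absorption]
= NOT x5 AND (NOT x5 OR NOT x1) OR NOT NOT NOT x1   [distribution]
= NOT x5 AND (NOT x5 OR NOT x1) OR NOT x1   [double negation]
= NOT x5 OR NOT x1   [absorption]

NOT x5 OR NOT x1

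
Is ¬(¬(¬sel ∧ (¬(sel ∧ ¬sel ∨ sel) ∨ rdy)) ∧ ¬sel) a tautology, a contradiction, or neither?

tautology

¬(¬(¬sel ∧ (¬(sel ∧ ¬sel ∨ sel) ∨ rdy)) ∧ ¬sel)
= ¬(¬(¬sel ∧ (¬sel ∨ rdy)) ∧ ¬sel)   — complement / identity
= ¬sel ∧ (¬sel ∨ rdy) ∨ sel   — De Morgan
= ¬sel ∨ sel   — absorption
= True   — complement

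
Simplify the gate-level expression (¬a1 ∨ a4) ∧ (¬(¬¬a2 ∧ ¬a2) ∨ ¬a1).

(¬a1 ∨ a4) ∧ (¬(¬¬a2 ∧ ¬a2) ∨ ¬a1)
= (¬a1 ∨ a4) ∧ (¬a2 ∨ a2 ∨ ¬a1)
= a4 ∧ (¬a2 ∨ a2) ∨ ¬a1
= a4 ∨ ¬a1

a4 ∨ ¬a1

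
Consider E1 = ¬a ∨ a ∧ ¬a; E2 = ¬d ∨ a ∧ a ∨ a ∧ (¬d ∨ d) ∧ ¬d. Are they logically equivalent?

No

E1: ¬a ∨ a ∧ ¬a
    = ¬a   [complement / identity]
E2: ¬d ∨ a ∧ a ∨ a ∧ (¬d ∨ d) ∧ ¬d
    = ¬d ∨ a ∧ a ∨ a ∧ ¬d   [complement / identity]
    = ¬d ∨ (a ∨ ¬d) ∧ a   [distribution]
    = ¬d ∨ a   [absorption]
These differ: at a=1, d=1, E1 = 0 but E2 = 1.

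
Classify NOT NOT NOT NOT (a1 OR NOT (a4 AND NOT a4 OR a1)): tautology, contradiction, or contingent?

tautology

NOT NOT NOT NOT (a1 OR NOT (a4 AND NOT a4 OR a1))
= NOT NOT NOT NOT (a1 OR NOT a1)
= NOT NOT (a1 OR NOT a1)
= a1 OR NOT a1
= TRUE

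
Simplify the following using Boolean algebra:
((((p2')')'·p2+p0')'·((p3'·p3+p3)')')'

((((p2')')'·p2+p0')'·((p3'·p3+p3)')')'
= ((p2'·p2+p0')'·((p3'·p3+p3)')')'   — double negation
= ((p0')'·((p3'·p3+p3)')')'   — complement / identity
= p0'+(p3'·p3+p3)'   — De Morgan
= p0'+p3'   — complement / identity

p0'+p3'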